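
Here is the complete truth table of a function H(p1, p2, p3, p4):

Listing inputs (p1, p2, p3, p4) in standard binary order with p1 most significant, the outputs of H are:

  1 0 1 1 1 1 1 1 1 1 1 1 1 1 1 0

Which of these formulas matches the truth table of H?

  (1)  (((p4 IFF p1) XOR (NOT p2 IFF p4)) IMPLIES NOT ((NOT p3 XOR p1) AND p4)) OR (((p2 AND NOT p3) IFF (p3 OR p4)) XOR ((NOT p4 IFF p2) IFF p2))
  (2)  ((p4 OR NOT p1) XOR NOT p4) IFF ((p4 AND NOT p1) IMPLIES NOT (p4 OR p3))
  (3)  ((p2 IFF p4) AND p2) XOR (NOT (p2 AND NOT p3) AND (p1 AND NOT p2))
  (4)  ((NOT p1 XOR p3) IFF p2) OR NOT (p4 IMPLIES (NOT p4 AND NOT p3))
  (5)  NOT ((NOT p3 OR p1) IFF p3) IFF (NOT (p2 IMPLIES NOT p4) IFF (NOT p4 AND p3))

1

(2) disagrees with H on (0,0,0,0) (formula → 0, table → 1); rule it out.
(3) disagrees with H on (0,0,0,0) (formula → 0, table → 1); rule it out.
(4) disagrees with H on (0,0,0,0) (formula → 0, table → 1); rule it out.
(5) disagrees with H on (0,0,0,1) (formula → 1, table → 0); rule it out.
(1) is the remaining candidate, and it agrees with H on all 16 inputs.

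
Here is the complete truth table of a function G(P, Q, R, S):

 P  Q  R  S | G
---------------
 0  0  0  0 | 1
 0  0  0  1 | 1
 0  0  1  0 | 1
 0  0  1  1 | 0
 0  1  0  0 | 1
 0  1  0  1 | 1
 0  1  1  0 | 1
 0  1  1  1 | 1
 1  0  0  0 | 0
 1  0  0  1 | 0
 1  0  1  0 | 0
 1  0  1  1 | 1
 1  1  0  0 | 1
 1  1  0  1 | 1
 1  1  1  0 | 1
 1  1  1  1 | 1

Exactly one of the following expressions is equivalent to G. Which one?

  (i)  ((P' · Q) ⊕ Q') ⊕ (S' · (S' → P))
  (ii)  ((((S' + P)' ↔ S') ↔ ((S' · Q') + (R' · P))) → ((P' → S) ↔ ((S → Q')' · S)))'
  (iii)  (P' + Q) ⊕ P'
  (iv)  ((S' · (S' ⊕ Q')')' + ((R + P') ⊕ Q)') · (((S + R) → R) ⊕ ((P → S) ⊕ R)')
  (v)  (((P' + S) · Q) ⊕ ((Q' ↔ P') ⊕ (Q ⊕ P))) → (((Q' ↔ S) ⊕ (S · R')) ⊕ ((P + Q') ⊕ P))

v

(i) fails at (0,0,1,1): the formula yields 1, G is 0.
(ii) fails at (0,0,0,0): the formula yields 0, G is 1.
(iii) fails at (0,0,0,0): the formula yields 0, G is 1.
(iv) fails at (0,0,0,0): the formula yields 0, G is 1.
Only (v) survives; checking it on all 16 rows confirms it matches G.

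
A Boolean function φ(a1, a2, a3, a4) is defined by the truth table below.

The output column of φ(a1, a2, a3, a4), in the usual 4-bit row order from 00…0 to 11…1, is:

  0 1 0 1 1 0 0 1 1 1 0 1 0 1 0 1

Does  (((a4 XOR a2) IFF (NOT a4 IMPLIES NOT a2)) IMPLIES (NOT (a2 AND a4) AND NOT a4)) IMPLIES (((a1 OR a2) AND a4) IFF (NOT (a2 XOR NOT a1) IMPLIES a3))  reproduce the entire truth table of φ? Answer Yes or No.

Evaluate (((a4 XOR a2) IFF (NOT a4 IMPLIES NOT a2)) IMPLIES (NOT (a2 AND a4) AND NOT a4)) IMPLIES (((a1 OR a2) AND a4) IFF (NOT (a2 XOR NOT a1) IMPLIES a3)) on each row and compare to φ:
  a1=0, a2=0, a3=0, a4=0: formula gives 0, φ = 0 ✓
  a1=0, a2=0, a3=0, a4=1: formula gives 1, φ = 1 ✓
  a1=0, a2=0, a3=1, a4=0: formula gives 0, φ = 0 ✓
  a1=0, a2=0, a3=1, a4=1: formula gives 1, φ = 1 ✓
  … (the remaining 12 rows also agree.)
No disagreement on any input; they are logically equivalent.

Yes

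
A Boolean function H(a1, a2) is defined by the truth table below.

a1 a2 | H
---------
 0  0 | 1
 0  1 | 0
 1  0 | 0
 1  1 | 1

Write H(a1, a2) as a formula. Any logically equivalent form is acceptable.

The output is 1 exactly when an even number of inputs are 1 — the complement of 2-way XOR.

H(a1, a2) = (a1 ⊕ a2)'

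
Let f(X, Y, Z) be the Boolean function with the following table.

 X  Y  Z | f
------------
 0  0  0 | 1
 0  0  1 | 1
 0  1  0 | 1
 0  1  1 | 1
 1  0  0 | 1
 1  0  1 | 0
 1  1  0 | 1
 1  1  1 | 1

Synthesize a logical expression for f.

f(X, Y, Z) = ~((X & ~Y) & Z)

f is 0 on exactly one input, (1,0,1), whose minterm is X·¬Y·Z. So f is the negation of that single conjunction.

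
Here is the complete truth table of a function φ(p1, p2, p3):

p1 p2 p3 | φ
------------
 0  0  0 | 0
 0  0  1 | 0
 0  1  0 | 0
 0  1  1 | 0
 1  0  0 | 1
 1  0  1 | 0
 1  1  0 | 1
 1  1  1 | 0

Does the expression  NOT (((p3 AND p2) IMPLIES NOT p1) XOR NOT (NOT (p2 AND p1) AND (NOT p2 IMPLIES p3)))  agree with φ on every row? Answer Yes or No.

No

Test each input against both φ and the formula:
  p1=0, p2=0, p3=0: formula gives 1, but φ = 0 ✗
A single disagreement suffices: at (0,0,0) they differ, so the formula does not compute φ.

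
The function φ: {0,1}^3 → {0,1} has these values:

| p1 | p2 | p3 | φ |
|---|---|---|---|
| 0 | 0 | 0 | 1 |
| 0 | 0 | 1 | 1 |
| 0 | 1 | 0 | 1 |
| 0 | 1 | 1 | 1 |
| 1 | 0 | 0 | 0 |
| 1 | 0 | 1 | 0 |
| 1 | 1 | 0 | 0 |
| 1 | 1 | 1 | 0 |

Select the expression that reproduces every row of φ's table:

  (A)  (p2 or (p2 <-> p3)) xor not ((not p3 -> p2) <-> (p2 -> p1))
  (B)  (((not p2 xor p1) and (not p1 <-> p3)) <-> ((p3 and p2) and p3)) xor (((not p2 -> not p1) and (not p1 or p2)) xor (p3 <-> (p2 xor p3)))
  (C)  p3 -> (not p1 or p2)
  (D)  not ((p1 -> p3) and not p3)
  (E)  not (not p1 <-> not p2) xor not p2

(A) disagrees with φ on (0,0,0) (formula → 0, table → 1); rule it out.
(B) disagrees with φ on (0,0,1) (formula → 0, table → 1); rule it out.
(C) disagrees with φ on (1,0,0) (formula → 1, table → 0); rule it out.
(D) disagrees with φ on (0,0,0) (formula → 0, table → 1); rule it out.
(E) is the remaining candidate, and it agrees with φ on all 8 inputs.

E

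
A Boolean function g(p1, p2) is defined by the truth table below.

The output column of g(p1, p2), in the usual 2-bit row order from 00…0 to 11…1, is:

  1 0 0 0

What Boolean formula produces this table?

Only row (0,0) gives 1. That row's minterm ¬p1·¬p2 is g directly.

g(p1, p2) = ~p1 & ~p2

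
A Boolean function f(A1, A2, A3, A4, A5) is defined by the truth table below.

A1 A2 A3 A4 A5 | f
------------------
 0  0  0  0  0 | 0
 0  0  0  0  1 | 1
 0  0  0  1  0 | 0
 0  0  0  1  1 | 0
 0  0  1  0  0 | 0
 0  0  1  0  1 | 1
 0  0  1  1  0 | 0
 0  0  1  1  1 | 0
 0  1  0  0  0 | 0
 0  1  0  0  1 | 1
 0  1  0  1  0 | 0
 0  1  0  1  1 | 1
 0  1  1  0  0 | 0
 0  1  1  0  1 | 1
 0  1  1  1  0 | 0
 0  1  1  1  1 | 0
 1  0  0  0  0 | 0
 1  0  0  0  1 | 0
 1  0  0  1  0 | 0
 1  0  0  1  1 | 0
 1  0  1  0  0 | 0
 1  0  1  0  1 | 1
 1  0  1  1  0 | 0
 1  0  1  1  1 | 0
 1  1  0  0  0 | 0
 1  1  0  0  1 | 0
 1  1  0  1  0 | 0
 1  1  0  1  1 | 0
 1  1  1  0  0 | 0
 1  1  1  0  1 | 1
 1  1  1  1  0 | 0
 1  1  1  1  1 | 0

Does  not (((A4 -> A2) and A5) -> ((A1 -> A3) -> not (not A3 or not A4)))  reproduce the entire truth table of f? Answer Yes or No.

Test each input against both f and the formula:
  A1=0, A2=0, A3=0, A4=0, A5=0: formula gives 0, f = 0 ✓
  A1=0, A2=0, A3=0, A4=0, A5=1: formula gives 1, f = 1 ✓
  A1=0, A2=0, A3=0, A4=1, A5=0: formula gives 0, f = 0 ✓
  A1=0, A2=0, A3=0, A4=1, A5=1: formula gives 0, f = 0 ✓
  … (the remaining 28 rows also agree.)
All 32 rows match — the expression computes f exactly.

Yes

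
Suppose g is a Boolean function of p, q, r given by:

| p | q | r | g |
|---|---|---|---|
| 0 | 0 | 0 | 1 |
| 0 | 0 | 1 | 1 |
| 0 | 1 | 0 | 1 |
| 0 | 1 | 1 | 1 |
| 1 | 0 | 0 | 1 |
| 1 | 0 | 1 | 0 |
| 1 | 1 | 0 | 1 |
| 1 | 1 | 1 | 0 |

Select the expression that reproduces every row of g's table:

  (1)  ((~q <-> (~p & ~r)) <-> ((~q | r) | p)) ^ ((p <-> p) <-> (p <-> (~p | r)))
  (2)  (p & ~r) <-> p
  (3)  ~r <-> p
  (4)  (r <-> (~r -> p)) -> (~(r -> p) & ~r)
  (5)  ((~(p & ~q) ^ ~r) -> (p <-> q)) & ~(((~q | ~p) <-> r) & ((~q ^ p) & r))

(1) disagrees with g on (0,0,1) (formula → 0, table → 1); rule it out.
(3) disagrees with g on (0,0,0) (formula → 0, table → 1); rule it out.
(4) disagrees with g on (0,0,0) (formula → 0, table → 1); rule it out.
(5) disagrees with g on (0,0,1) (formula → 0, table → 1); rule it out.
Only (2) survives; checking it on all 8 rows confirms it matches g.

2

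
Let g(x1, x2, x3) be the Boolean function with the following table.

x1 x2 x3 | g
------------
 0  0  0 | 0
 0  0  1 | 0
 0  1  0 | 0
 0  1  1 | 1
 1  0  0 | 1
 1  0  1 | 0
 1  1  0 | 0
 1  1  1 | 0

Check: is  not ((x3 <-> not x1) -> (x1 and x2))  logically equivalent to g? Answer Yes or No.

Check the formula against g row by row:
  x1=0, x2=0, x3=0: formula gives 0, g = 0 ✓
  x1=0, x2=0, x3=1: formula gives 1, but g = 0 ✗
Row (0,0,1) is a counterexample, so the formula is not equivalent to g.

No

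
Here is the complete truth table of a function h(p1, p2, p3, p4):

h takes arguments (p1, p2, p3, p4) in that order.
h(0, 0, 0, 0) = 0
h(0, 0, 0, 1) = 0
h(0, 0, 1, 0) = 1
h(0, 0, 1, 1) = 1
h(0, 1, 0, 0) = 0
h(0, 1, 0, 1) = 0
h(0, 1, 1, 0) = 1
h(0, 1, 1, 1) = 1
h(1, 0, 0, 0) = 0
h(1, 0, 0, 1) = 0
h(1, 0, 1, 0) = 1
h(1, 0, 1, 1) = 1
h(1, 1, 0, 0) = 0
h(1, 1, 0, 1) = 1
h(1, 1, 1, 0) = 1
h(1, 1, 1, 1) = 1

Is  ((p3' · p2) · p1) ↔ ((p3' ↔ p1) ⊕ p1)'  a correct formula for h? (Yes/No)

No

Test each input against both h and the formula:
  p1=0, p2=0, p3=0, p4=0: formula gives 0, h = 0 ✓
  p1=0, p2=0, p3=0, p4=1: formula gives 0, h = 0 ✓
  p1=0, p2=0, p3=1, p4=0: formula gives 1, h = 1 ✓
  p1=0, p2=0, p3=1, p4=1: formula gives 1, h = 1 ✓
  …
  p1=1, p2=1, p3=0, p4=0: formula gives 1, but h = 0 ✗
A single disagreement suffices: at (1,1,0,0) they differ, so the formula does not compute h.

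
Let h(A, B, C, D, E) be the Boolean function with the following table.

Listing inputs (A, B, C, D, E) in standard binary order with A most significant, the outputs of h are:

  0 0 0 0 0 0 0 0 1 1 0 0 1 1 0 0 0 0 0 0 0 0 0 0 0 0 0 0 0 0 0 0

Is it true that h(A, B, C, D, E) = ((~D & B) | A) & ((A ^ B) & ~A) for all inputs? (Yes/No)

Evaluate ((~D & B) | A) & ((A ^ B) & ~A) on each row and compare to h:
  A=0, B=0, C=0, D=0, E=0: formula gives 0, h = 0 ✓
  A=0, B=0, C=0, D=0, E=1: formula gives 0, h = 0 ✓
  A=0, B=0, C=0, D=1, E=0: formula gives 0, h = 0 ✓
  A=0, B=0, C=0, D=1, E=1: formula gives 0, h = 0 ✓
  … (the remaining 28 rows also agree.)
All 32 rows match — the expression computes h exactly.

Yes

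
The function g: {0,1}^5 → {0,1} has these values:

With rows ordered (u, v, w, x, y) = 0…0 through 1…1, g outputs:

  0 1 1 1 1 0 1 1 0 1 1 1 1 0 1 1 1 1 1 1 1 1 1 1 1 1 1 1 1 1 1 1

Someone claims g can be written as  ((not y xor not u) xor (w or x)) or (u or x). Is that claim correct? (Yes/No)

Check the formula against g row by row:
  u=0, v=0, w=0, x=0, y=0: formula gives 0, g = 0 ✓
  u=0, v=0, w=0, x=0, y=1: formula gives 1, g = 1 ✓
  u=0, v=0, w=0, x=1, y=0: formula gives 1, g = 1 ✓
  u=0, v=0, w=0, x=1, y=1: formula gives 1, g = 1 ✓
  … (the remaining 28 rows also agree.)
All 32 rows match — the expression computes g exactly.

Yes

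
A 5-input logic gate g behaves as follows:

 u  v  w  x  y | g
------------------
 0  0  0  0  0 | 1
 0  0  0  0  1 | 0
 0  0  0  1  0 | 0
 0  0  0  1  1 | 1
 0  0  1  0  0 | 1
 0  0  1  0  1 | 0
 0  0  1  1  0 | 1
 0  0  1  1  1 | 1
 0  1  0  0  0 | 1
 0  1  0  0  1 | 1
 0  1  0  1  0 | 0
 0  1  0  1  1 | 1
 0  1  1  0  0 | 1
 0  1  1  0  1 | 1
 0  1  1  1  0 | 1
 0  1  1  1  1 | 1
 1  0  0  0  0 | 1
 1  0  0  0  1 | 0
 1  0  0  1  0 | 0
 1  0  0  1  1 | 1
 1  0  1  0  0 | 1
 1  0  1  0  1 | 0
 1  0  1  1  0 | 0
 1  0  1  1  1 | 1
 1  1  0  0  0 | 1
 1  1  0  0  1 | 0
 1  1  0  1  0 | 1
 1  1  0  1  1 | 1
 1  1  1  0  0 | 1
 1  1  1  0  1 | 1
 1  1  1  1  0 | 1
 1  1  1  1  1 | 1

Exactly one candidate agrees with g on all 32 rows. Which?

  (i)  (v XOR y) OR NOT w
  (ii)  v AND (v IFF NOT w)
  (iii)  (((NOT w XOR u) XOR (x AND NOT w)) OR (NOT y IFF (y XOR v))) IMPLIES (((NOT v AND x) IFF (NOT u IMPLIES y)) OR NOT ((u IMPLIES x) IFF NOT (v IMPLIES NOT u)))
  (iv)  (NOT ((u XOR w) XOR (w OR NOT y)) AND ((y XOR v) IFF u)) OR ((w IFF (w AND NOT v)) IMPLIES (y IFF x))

iv

(i) disagrees with g on (0,0,0,0,1) (formula → 1, table → 0); rule it out.
(ii) disagrees with g on (0,0,0,0,0) (formula → 0, table → 1); rule it out.
(iii) disagrees with g on (0,0,0,0,1) (formula → 1, table → 0); rule it out.
That leaves (iv). Evaluating it on every row reproduces the table of g exactly.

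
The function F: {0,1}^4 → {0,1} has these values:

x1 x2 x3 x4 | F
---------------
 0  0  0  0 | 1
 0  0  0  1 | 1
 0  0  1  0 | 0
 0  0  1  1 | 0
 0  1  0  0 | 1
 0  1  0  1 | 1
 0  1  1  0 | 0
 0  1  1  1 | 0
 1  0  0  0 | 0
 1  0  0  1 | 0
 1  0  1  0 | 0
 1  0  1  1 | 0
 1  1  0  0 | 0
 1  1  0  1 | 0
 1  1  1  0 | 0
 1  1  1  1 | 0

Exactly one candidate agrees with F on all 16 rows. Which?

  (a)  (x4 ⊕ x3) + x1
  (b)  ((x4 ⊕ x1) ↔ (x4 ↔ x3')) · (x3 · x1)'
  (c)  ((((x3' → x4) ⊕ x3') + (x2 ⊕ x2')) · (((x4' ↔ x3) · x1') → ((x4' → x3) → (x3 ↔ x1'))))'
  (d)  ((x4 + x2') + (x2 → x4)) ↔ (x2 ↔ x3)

b

(a) fails at (0,0,0,0): the formula yields 0, F is 1.
(c) fails at (0,0,0,0): the formula yields 0, F is 1.
(d) fails at (0,1,0,1): the formula yields 0, F is 1.
Only (b) survives; checking it on all 16 rows confirms it matches F.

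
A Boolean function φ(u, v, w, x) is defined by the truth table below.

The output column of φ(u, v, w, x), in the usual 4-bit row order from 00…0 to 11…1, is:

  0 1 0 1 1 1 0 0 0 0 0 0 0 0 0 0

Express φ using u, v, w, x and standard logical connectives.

φ=1 on 4 inputs: (0,0,0,1), (0,0,1,1), (0,1,0,0), (0,1,0,1). Reading each as a conjunction of literals (¬u·¬v·¬w·x, ¬u·¬v·w·x, ¬u·v·¬w·¬x, ¬u·v·¬w·x) and taking the OR gives the canonical DNF.

φ(u, v, w, x) = (((((not u and not v) and not w) and x) or (((not u and not v) and w) and x)) or (((not u and v) and not w) and not x)) or (((not u and v) and not w) and x)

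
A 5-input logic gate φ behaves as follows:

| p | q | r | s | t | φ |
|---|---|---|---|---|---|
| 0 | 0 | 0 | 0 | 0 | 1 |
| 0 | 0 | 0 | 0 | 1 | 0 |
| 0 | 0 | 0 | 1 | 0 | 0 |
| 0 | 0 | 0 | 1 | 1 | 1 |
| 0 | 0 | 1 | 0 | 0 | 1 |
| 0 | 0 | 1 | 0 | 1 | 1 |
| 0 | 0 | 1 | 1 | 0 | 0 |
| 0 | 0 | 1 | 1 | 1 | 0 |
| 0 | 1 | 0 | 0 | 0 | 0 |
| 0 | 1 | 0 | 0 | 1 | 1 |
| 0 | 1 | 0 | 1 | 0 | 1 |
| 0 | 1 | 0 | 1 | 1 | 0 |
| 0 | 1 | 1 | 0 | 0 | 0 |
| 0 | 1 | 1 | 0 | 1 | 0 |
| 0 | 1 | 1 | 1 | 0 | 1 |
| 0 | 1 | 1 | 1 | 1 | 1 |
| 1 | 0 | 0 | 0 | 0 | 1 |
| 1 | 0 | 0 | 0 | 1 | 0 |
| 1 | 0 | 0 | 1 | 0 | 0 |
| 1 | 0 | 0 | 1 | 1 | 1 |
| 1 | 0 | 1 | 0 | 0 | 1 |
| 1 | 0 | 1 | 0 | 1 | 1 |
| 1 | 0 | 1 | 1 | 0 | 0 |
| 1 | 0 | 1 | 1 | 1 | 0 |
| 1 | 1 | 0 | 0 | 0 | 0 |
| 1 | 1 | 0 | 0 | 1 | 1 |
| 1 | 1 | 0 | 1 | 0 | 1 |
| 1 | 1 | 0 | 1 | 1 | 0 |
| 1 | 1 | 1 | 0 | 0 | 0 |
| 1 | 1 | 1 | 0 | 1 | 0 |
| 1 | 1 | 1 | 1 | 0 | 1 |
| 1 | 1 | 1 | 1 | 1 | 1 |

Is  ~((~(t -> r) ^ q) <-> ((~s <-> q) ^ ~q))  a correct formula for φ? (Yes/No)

Evaluate ~((~(t -> r) ^ q) <-> ((~s <-> q) ^ ~q)) on each row and compare to φ:
  p=0, q=0, r=0, s=0, t=0: formula gives 1, φ = 1 ✓
  p=0, q=0, r=0, s=0, t=1: formula gives 0, φ = 0 ✓
  p=0, q=0, r=0, s=1, t=0: formula gives 0, φ = 0 ✓
  p=0, q=0, r=0, s=1, t=1: formula gives 1, φ = 1 ✓
  …and likewise for the remaining 28 rows.
All 32 rows match — the expression computes φ exactly.

Yes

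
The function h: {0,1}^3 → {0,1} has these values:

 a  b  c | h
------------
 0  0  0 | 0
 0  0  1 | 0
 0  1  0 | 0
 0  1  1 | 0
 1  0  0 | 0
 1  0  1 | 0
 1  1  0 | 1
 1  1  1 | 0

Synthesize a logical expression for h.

h(a, b, c) = (a · b) · c'

Only row (1,1,0) gives 1. That row's minterm a·b·¬c is h directly.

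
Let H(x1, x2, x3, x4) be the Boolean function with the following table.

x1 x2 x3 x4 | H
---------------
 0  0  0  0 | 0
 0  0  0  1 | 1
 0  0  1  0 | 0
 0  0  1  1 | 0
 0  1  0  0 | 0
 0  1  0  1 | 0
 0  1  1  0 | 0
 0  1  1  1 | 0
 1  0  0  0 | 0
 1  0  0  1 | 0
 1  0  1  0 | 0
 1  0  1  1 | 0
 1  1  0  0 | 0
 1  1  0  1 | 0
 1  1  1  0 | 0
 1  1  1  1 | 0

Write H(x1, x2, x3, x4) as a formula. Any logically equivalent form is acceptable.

H(x1, x2, x3, x4) = ((x1' · x2') · x3') · x4

H is 1 on exactly one input, (0,0,0,1), whose minterm is ¬x1·¬x2·¬x3·x4. So H is just that conjunction.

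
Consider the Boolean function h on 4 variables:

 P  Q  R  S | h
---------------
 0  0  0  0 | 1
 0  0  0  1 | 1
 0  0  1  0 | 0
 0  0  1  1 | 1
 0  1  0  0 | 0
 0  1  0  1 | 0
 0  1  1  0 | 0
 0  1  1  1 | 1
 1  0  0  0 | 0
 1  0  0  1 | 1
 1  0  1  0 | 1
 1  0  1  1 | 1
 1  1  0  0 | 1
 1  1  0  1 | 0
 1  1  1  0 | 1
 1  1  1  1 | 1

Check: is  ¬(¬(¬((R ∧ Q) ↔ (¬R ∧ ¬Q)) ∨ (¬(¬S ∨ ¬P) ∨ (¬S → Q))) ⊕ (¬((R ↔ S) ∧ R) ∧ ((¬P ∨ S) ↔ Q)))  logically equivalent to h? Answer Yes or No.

Yes

Evaluate ¬(¬(¬((R ∧ Q) ↔ (¬R ∧ ¬Q)) ∨ (¬(¬S ∨ ¬P) ∨ (¬S → Q))) ⊕ (¬((R ↔ S) ∧ R) ∧ ((¬P ∨ S) ↔ Q))) on each row and compare to h:
  P=0, Q=0, R=0, S=0: formula gives 1, h = 1 ✓
  P=0, Q=0, R=0, S=1: formula gives 1, h = 1 ✓
  P=0, Q=0, R=1, S=0: formula gives 0, h = 0 ✓
  P=0, Q=0, R=1, S=1: formula gives 1, h = 1 ✓
  …and likewise for the remaining 12 rows.
All 16 rows match — the expression computes h exactly.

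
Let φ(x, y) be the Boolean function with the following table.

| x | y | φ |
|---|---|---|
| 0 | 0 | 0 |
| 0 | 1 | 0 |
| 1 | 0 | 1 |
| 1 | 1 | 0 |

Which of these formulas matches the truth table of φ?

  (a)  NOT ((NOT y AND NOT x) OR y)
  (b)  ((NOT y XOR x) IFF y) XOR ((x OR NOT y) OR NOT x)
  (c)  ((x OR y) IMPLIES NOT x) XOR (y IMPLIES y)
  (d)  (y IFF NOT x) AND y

(b): at (0,0) it gives 1, but φ = 0 — eliminated.
(c): at (1,1) it gives 1, but φ = 0 — eliminated.
(d): at (0,1) it gives 1, but φ = 0 — eliminated.
Only (a) survives; checking it on all 4 rows confirms it matches φ.

a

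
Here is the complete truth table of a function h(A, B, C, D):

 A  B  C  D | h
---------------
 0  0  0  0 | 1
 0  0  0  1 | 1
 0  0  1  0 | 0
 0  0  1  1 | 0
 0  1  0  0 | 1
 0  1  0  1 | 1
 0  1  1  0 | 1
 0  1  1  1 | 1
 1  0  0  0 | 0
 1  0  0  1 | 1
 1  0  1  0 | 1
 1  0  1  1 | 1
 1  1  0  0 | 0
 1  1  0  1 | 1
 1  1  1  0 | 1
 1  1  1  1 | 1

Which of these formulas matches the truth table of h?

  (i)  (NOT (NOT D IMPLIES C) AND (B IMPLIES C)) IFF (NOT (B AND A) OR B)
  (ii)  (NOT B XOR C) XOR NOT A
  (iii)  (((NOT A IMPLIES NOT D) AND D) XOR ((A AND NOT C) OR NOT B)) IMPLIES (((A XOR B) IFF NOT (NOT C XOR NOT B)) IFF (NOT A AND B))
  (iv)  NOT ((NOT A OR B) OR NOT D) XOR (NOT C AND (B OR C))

iii

(i) fails at (0,0,0,1): the formula yields 0, h is 1.
(ii) fails at (0,0,0,0): the formula yields 0, h is 1.
(iv) fails at (0,0,0,0): the formula yields 0, h is 1.
(iii) is the remaining candidate, and it agrees with h on all 16 inputs.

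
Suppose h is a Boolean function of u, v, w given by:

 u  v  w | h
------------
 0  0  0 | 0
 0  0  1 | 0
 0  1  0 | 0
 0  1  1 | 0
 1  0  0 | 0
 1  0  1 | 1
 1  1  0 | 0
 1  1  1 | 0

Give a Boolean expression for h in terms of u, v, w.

h(u, v, w) = (u & ~v) & w

h is 1 on exactly one input, (1,0,1), whose minterm is u·¬v·w. So h is just that conjunction.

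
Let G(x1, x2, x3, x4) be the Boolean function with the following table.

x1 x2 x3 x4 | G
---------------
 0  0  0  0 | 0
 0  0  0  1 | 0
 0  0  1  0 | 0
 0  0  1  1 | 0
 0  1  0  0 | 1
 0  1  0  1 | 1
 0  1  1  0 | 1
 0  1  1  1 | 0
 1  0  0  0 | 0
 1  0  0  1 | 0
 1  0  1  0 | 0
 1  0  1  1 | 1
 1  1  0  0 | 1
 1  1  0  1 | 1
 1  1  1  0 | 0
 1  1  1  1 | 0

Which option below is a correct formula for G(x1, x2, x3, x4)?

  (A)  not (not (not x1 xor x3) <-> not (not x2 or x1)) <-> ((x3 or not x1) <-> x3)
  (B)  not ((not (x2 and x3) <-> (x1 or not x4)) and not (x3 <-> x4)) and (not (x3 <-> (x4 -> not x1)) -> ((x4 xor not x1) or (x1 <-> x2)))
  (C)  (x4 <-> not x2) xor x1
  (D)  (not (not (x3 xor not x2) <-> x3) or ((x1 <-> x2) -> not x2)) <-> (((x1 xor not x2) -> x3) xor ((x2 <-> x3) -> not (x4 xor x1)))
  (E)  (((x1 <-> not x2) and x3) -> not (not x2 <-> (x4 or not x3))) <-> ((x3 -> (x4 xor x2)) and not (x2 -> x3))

E

(A) fails at (0,0,0,0): the formula yields 1, G is 0.
(B) fails at (0,0,0,0): the formula yields 1, G is 0.
(C) fails at (0,0,0,1): the formula yields 1, G is 0.
(D) fails at (0,0,0,0): the formula yields 1, G is 0.
That leaves (E). Evaluating it on every row reproduces the table of G exactly.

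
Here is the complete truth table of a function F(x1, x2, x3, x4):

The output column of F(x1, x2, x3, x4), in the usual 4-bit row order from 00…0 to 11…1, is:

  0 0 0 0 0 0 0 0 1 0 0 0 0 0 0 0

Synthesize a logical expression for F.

Only row (1,0,0,0) gives 1. That row's minterm x1·¬x2·¬x3·¬x4 is F directly.

F(x1, x2, x3, x4) = ((x1 AND NOT x2) AND NOT x3) AND NOT x4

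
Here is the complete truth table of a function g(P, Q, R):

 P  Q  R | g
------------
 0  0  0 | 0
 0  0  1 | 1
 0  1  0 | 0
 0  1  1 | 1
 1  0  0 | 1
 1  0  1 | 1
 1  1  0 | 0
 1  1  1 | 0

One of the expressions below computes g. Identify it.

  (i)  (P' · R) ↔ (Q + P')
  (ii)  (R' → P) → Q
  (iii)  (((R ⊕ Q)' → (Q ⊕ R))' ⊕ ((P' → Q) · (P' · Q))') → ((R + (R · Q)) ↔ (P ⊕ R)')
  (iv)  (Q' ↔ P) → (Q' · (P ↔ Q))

(ii) fails at (0,0,0): the formula yields 1, g is 0.
(iii) fails at (0,0,0): the formula yields 1, g is 0.
(iv) fails at (0,0,0): the formula yields 1, g is 0.
Only (i) survives; checking it on all 8 rows confirms it matches g.

i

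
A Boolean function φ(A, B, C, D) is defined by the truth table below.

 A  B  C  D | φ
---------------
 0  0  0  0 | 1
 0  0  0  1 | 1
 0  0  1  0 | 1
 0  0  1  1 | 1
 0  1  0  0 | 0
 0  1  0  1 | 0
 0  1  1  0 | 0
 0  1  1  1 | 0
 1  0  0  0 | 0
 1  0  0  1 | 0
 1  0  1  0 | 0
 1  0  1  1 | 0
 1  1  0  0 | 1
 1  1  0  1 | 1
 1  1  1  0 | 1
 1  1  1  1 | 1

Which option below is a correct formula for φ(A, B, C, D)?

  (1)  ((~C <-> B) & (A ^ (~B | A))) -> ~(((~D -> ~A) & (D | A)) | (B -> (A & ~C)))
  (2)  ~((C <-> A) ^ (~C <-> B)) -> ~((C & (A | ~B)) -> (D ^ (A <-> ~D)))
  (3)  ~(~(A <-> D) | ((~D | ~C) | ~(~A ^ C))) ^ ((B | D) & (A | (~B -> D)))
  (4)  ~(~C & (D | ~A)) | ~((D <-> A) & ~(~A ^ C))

(1) fails at (0,0,1,0): the formula yields 0, φ is 1.
(3) fails at (0,0,0,0): the formula yields 0, φ is 1.
(4) fails at (0,1,0,0): the formula yields 1, φ is 0.
Only (2) survives; checking it on all 16 rows confirms it matches φ.

2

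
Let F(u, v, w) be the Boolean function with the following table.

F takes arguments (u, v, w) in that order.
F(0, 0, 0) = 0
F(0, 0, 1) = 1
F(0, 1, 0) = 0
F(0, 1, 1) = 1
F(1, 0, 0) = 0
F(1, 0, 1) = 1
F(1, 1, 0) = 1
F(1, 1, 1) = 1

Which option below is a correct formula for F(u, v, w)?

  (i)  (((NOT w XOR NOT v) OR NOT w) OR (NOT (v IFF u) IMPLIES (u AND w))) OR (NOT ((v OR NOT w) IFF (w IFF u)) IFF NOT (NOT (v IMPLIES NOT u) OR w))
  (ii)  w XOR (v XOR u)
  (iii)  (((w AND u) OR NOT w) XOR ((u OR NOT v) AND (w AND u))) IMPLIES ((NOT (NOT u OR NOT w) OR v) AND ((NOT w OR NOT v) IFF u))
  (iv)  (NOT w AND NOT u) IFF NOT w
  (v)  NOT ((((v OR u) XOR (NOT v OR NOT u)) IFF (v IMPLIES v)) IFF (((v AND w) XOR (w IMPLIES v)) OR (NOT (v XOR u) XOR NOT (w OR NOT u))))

iii

(i): at (0,0,0) it gives 1, but F = 0 — eliminated.
(ii): at (0,1,0) it gives 1, but F = 0 — eliminated.
(iv): at (0,0,0) it gives 1, but F = 0 — eliminated.
(v): at (0,0,1) it gives 0, but F = 1 — eliminated.
That leaves (iii). Evaluating it on every row reproduces the table of F exactly.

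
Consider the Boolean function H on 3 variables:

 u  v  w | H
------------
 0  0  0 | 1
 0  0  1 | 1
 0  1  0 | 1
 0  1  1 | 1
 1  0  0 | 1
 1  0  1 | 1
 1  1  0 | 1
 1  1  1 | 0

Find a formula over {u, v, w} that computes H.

H(u, v, w) = ((u · v) · w)'

The output is 0 only when every input is 1 — NAND of all inputs.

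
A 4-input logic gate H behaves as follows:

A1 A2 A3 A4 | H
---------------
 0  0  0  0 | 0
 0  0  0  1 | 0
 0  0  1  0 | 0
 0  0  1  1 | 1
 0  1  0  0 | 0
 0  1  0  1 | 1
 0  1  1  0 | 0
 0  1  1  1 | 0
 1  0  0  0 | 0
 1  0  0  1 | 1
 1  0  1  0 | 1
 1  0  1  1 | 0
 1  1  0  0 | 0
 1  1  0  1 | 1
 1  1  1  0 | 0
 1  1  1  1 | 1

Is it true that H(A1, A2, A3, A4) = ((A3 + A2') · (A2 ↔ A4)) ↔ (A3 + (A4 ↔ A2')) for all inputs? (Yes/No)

Check the formula against H row by row:
  A1=0, A2=0, A3=0, A4=0: formula gives 0, H = 0 ✓
  A1=0, A2=0, A3=0, A4=1: formula gives 0, H = 0 ✓
  A1=0, A2=0, A3=1, A4=0: formula gives 1, but H = 0 ✗
Since they disagree at (0,0,1,0), the expression is not a correct formula for H.

No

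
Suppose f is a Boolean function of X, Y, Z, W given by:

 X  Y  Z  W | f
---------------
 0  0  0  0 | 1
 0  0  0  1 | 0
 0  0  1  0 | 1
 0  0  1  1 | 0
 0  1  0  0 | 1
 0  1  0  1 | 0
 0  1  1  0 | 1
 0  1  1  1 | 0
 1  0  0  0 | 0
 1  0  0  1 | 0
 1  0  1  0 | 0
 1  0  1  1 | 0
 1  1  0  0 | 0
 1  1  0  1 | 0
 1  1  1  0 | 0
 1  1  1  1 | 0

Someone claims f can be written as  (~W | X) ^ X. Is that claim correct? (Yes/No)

Check the formula against f row by row:
  X=0, Y=0, Z=0, W=0: formula gives 1, f = 1 ✓
  X=0, Y=0, Z=0, W=1: formula gives 0, f = 0 ✓
  X=0, Y=0, Z=1, W=0: formula gives 1, f = 1 ✓
  X=0, Y=0, Z=1, W=1: formula gives 0, f = 0 ✓
  …and likewise for the remaining 12 rows.
All 16 rows match — the expression computes f exactly.

Yes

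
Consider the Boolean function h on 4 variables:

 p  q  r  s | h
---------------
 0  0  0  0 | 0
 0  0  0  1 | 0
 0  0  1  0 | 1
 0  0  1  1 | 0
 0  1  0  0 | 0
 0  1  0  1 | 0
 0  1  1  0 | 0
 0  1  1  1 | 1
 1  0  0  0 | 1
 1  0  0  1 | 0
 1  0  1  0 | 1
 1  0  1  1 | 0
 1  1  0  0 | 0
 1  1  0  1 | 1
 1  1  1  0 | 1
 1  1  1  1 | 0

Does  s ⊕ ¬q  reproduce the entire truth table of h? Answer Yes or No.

Test each input against both h and the formula:
  p=0, q=0, r=0, s=0: formula gives 1, but h = 0 ✗
Since they disagree at (0,0,0,0), the expression is not a correct formula for h.

No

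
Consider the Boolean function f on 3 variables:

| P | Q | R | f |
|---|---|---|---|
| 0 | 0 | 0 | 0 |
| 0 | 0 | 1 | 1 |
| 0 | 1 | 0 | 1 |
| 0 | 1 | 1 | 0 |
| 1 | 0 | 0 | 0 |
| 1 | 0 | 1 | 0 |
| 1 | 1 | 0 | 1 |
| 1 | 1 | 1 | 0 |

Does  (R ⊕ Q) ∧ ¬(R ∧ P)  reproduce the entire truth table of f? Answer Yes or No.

Yes

Check the formula against f row by row:
  P=0, Q=0, R=0: formula gives 0, f = 0 ✓
  P=0, Q=0, R=1: formula gives 1, f = 1 ✓
  P=0, Q=1, R=0: formula gives 1, f = 1 ✓
  P=0, Q=1, R=1: formula gives 0, f = 0 ✓
  P=1, Q=0, R=0: formula gives 0, f = 0 ✓
  …and likewise for the remaining 3 rows.
Every row agrees, so the formula is equivalent.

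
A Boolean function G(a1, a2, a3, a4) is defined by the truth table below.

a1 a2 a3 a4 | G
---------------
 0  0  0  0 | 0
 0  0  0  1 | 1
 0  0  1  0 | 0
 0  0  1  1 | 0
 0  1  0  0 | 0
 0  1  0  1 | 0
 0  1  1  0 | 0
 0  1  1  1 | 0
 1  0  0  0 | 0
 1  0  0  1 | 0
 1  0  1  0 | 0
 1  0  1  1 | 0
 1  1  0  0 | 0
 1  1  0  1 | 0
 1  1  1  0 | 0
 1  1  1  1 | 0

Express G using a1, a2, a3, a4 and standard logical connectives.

G(a1, a2, a3, a4) = ((¬a1 ∧ ¬a2) ∧ ¬a3) ∧ a4

G is 1 on exactly one input, (0,0,0,1), whose minterm is ¬a1·¬a2·¬a3·a4. So G is just that conjunction.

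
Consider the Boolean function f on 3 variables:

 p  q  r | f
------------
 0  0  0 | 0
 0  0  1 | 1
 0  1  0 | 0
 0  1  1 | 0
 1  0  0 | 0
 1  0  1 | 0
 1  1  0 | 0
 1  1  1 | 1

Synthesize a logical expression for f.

f(p, q, r) = ((NOT p AND NOT q) AND r) OR ((p AND q) AND r)

f=1 on 2 inputs: (0,0,1), (1,1,1). Reading each as a conjunction of literals (¬p·¬q·r, p·q·r) and taking the OR gives the canonical DNF.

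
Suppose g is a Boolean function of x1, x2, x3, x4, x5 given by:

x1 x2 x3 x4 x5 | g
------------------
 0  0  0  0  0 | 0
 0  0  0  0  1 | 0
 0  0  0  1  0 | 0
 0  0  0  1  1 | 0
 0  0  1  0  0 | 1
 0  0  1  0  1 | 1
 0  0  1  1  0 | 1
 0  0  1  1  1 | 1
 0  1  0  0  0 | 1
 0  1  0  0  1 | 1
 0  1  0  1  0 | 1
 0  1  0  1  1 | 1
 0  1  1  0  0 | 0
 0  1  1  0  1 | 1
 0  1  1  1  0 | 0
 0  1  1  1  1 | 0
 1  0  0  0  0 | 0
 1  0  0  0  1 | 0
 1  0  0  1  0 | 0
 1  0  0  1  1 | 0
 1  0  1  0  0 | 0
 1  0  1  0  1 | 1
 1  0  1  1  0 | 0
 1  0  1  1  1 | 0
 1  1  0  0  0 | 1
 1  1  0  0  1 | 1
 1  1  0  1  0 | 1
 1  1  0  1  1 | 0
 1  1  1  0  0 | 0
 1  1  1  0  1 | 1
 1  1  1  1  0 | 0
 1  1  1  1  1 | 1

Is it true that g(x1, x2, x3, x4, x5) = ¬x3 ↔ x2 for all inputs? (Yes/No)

No

Test each input against both g and the formula:
  x1=0, x2=0, x3=0, x4=0, x5=0: formula gives 0, g = 0 ✓
  x1=0, x2=0, x3=0, x4=0, x5=1: formula gives 0, g = 0 ✓
  x1=0, x2=0, x3=0, x4=1, x5=0: formula gives 0, g = 0 ✓
  x1=0, x2=0, x3=0, x4=1, x5=1: formula gives 0, g = 0 ✓
  …
  x1=0, x2=1, x3=1, x4=0, x5=1: formula gives 0, but g = 1 ✗
Since they disagree at (0,1,1,0,1), the expression is not a correct formula for g.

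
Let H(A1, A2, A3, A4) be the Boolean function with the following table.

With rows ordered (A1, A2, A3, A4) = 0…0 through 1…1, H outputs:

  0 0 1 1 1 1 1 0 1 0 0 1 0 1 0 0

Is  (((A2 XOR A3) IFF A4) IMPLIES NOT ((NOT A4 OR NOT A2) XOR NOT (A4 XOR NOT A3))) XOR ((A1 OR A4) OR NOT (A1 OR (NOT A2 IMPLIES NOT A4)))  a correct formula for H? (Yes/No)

Test each input against both H and the formula:
  A1=0, A2=0, A3=0, A4=0: formula gives 0, H = 0 ✓
  A1=0, A2=0, A3=0, A4=1: formula gives 0, H = 0 ✓
  A1=0, A2=0, A3=1, A4=0: formula gives 1, H = 1 ✓
  A1=0, A2=0, A3=1, A4=1: formula gives 1, H = 1 ✓
  …and likewise for the remaining 12 rows.
No disagreement on any input; they are logically equivalent.

Yes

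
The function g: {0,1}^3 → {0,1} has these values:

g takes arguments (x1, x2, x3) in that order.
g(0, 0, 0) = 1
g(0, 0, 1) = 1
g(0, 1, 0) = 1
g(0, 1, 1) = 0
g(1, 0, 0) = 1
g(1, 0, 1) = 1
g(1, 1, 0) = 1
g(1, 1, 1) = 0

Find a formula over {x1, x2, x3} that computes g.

g(x1, x2, x3) = ¬(((¬x1 ∧ x2) ∧ x3) ∨ ((x1 ∧ x2) ∧ x3))

The 0-rows are (0,1,1), (1,1,1). Take each as a conjunction (¬x1·x2·x3, x1·x2·x3), form their disjunction, and complement — that gives a formula that is 1 everywhere g is.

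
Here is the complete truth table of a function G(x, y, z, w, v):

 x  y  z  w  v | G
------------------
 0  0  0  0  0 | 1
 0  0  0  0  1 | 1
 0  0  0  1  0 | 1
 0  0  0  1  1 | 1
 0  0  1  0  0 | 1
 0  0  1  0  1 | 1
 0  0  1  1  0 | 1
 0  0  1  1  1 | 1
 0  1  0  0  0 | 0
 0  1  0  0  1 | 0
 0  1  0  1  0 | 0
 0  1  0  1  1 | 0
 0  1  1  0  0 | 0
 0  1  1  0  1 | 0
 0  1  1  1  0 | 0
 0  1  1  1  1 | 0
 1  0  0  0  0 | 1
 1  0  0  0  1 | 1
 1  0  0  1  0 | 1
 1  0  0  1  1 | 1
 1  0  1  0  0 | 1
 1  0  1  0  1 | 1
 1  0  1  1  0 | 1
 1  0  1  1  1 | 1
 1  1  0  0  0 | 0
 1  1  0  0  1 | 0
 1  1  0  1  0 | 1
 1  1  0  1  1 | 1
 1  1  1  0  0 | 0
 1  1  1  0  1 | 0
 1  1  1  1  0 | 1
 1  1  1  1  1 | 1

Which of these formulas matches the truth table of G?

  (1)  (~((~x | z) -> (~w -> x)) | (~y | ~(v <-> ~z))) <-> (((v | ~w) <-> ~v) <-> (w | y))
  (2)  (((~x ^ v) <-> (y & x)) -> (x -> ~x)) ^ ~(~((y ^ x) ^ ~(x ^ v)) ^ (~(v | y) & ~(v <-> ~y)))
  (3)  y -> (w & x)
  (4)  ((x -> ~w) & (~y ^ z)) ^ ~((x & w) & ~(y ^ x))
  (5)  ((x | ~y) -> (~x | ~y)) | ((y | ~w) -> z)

3

(1): at (0,0,0,0,0) it gives 0, but G = 1 — eliminated.
(2): at (0,1,0,0,0) it gives 1, but G = 0 — eliminated.
(4): at (0,0,0,0,0) it gives 0, but G = 1 — eliminated.
(5): at (0,1,0,0,0) it gives 1, but G = 0 — eliminated.
That leaves (3). Evaluating it on every row reproduces the table of G exactly.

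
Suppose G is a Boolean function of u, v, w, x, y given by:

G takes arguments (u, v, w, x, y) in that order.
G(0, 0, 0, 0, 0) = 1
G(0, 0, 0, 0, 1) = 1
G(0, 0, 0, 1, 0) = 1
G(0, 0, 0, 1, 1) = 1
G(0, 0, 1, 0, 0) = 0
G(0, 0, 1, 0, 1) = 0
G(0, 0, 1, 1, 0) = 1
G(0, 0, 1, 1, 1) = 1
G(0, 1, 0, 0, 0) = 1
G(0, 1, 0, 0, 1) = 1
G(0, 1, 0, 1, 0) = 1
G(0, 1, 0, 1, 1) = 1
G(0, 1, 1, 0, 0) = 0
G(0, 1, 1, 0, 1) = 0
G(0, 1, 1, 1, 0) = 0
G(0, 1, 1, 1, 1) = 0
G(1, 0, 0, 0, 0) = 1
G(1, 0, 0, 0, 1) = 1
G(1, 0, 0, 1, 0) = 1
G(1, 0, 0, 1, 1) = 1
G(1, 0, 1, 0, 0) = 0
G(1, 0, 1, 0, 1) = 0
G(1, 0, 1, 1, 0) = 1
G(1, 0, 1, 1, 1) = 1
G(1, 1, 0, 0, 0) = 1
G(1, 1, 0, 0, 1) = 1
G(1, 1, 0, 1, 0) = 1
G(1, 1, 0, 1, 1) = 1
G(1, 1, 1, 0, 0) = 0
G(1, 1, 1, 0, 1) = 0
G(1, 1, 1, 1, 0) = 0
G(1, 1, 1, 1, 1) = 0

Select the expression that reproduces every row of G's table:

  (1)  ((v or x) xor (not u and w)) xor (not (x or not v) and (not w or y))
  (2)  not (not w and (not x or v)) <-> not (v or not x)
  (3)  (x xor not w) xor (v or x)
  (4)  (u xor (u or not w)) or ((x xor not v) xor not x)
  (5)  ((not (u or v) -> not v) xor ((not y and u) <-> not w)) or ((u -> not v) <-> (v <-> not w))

2

(1) fails at (0,0,0,0,0): the formula yields 0, G is 1.
(3) fails at (0,0,1,1,0): the formula yields 0, G is 1.
(4) fails at (0,0,1,1,0): the formula yields 0, G is 1.
(5) fails at (0,0,1,0,0): the formula yields 1, G is 0.
Only (2) survives; checking it on all 32 rows confirms it matches G.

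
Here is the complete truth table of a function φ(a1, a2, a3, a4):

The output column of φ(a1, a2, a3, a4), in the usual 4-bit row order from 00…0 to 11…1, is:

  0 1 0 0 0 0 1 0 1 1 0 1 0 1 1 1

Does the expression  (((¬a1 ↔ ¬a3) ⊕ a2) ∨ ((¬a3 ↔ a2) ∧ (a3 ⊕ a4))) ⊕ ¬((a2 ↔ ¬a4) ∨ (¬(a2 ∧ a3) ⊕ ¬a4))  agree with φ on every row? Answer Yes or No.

No

Check the formula against φ row by row:
  a1=0, a2=0, a3=0, a4=0: formula gives 0, φ = 0 ✓
  a1=0, a2=0, a3=0, a4=1: formula gives 1, φ = 1 ✓
  a1=0, a2=0, a3=1, a4=0: formula gives 0, φ = 0 ✓
  a1=0, a2=0, a3=1, a4=1: formula gives 0, φ = 0 ✓
  …
  a1=0, a2=1, a3=0, a4=1: formula gives 1, but φ = 0 ✗
Row (0,1,0,1) is a counterexample, so the formula is not equivalent to φ.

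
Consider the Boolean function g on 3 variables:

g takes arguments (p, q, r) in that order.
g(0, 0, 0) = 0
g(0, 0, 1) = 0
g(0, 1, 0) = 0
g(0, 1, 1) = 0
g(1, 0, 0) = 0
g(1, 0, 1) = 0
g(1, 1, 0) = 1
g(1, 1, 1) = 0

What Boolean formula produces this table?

Only row (1,1,0) gives 1. That row's minterm p·q·¬r is g directly.

g(p, q, r) = (p · q) · r'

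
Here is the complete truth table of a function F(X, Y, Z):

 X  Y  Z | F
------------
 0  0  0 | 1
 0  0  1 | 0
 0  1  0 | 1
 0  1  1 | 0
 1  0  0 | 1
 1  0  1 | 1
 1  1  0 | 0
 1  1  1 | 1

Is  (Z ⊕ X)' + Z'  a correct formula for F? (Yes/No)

No

Test each input against both F and the formula:
  X=0, Y=0, Z=0: formula gives 1, F = 1 ✓
  X=0, Y=0, Z=1: formula gives 0, F = 0 ✓
  X=0, Y=1, Z=0: formula gives 1, F = 1 ✓
  X=0, Y=1, Z=1: formula gives 0, F = 0 ✓
  X=1, Y=0, Z=0: formula gives 1, F = 1 ✓
  …
  X=1, Y=1, Z=0: formula gives 1, but F = 0 ✗
Since they disagree at (1,1,0), the expression is not a correct formula for F.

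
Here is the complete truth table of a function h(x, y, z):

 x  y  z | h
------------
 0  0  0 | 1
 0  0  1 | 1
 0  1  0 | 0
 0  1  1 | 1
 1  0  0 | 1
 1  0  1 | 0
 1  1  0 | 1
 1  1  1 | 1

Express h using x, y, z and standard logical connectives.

There are just 2 zero rows: (0,1,0), (1,0,1). Their minterms are ¬x·y·¬z, x·¬y·z; the OR of those covers precisely the 0-outputs, and negating it yields h.

h(x, y, z) = ~(((~x & y) & ~z) | ((x & ~y) & z))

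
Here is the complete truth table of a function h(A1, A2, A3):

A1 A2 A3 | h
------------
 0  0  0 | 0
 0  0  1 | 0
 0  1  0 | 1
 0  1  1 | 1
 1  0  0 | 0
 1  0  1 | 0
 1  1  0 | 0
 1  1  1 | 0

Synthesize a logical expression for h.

h(A1, A2, A3) = ((not A1 and A2) and not A3) or ((not A1 and A2) and A3)

Collect the rows where h=1 — (0,1,0), (0,1,1) — and write one minterm per row: ¬A1·A2·¬A3, ¬A1·A2·A3. Their union (logical OR) reproduces the table exactly.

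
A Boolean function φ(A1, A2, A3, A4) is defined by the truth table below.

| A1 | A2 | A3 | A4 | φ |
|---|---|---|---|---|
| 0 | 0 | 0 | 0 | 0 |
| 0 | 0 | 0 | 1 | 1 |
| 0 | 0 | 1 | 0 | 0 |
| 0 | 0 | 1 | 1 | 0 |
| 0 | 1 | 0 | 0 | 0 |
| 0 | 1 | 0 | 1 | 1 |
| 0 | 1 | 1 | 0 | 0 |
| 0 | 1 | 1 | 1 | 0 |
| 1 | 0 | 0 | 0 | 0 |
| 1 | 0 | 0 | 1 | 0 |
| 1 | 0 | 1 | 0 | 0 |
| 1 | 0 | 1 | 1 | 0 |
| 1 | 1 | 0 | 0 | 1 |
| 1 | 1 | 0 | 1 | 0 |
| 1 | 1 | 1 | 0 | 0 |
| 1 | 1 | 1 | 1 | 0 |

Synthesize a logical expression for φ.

φ(A1, A2, A3, A4) = ((((~A1 & ~A2) & ~A3) & A4) | (((~A1 & A2) & ~A3) & A4)) | (((A1 & A2) & ~A3) & ~A4)

The 1-rows are (0,0,0,1), (0,1,0,1), (1,1,0,0). Each contributes one minterm — ¬A1·¬A2·¬A3·A4; ¬A1·A2·¬A3·A4; A1·A2·¬A3·¬A4 — and their disjunction is a sum-of-products form of φ.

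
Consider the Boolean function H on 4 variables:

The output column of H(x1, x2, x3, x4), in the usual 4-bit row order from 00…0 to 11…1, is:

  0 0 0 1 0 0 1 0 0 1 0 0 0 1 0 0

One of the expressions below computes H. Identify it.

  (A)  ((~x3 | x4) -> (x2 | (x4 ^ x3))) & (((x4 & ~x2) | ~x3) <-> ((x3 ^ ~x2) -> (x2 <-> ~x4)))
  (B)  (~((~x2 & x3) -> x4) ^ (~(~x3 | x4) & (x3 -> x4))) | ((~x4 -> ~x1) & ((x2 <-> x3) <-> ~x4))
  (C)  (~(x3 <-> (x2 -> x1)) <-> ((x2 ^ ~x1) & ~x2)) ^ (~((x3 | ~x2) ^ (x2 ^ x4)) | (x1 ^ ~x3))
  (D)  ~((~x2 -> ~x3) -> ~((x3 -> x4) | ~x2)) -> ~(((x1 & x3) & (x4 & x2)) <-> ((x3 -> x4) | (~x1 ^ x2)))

(A): at (0,0,0,1) it gives 1, but H = 0 — eliminated.
(B): at (0,0,0,0) it gives 1, but H = 0 — eliminated.
(D): at (0,0,0,0) it gives 1, but H = 0 — eliminated.
That leaves (C). Evaluating it on every row reproduces the table of H exactly.

C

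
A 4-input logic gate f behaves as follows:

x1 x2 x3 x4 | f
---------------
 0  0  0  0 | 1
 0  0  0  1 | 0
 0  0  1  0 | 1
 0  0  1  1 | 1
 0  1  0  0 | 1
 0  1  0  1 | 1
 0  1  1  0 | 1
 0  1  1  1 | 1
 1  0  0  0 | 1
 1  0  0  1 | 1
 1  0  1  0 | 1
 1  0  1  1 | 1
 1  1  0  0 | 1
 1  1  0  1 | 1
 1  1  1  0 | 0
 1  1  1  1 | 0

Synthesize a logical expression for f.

f is 0 on only 3 rows — (0,0,0,1), (1,1,1,0), (1,1,1,1). Writing each as a minterm (¬x1·¬x2·¬x3·x4, x1·x2·x3·¬x4, x1·x2·x3·x4) and OR-ing them characterizes exactly where f=0, so f is the negation of that disjunction.

f(x1, x2, x3, x4) = ~(((((~x1 & ~x2) & ~x3) & x4) | (((x1 & x2) & x3) & ~x4)) | (((x1 & x2) & x3) & x4))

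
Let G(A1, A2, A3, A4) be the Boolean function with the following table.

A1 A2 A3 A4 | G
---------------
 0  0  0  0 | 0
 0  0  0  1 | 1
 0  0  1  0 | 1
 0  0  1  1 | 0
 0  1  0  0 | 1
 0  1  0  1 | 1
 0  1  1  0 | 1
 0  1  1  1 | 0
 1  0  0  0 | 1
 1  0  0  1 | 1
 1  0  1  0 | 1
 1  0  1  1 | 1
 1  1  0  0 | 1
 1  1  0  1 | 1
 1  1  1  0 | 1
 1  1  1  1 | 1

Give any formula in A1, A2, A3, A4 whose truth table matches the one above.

G(A1, A2, A3, A4) = not (((((not A1 and not A2) and not A3) and not A4) or (((not A1 and not A2) and A3) and A4)) or (((not A1 and A2) and A3) and A4))

There are just 3 zero rows: (0,0,0,0), (0,0,1,1), (0,1,1,1). Their minterms are ¬A1·¬A2·¬A3·¬A4, ¬A1·¬A2·A3·A4, ¬A1·A2·A3·A4; the OR of those covers precisely the 0-outputs, and negating it yields G.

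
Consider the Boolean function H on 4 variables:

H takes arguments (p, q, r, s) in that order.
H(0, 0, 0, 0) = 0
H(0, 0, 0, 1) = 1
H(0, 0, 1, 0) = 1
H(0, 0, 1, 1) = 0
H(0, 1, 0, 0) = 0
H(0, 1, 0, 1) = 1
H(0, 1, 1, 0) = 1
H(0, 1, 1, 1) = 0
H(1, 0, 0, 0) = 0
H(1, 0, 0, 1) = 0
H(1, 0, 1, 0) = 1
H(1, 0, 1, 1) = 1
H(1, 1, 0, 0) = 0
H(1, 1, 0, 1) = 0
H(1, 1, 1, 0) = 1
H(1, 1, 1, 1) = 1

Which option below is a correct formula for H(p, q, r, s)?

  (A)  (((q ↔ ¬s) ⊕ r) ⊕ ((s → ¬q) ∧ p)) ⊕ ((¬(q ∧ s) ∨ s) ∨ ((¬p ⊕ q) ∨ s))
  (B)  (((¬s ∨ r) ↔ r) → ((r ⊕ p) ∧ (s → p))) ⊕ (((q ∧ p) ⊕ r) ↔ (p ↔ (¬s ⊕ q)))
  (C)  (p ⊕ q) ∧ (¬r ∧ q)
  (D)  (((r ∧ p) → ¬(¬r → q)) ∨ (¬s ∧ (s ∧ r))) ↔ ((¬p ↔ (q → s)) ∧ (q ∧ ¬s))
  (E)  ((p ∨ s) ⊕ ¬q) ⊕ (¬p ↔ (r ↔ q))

E

(A) fails at (0,0,0,0): the formula yields 1, H is 0.
(B) fails at (0,0,0,1): the formula yields 0, H is 1.
(C) fails at (0,0,0,1): the formula yields 0, H is 1.
(D) fails at (0,0,0,1): the formula yields 0, H is 1.
(E) is the remaining candidate, and it agrees with H on all 16 inputs.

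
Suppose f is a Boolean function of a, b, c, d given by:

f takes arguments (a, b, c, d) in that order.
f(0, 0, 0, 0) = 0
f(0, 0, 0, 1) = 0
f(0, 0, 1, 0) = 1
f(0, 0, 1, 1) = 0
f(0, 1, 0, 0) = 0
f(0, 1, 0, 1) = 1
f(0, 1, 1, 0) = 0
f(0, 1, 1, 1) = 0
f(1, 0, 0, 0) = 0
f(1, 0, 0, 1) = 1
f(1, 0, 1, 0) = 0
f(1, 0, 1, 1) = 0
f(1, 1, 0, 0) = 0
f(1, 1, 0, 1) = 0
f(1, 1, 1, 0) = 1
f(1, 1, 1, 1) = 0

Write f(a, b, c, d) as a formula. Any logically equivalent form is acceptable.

f(a, b, c, d) = (((((~a & ~b) & c) & ~d) | (((~a & b) & ~c) & d)) | (((a & ~b) & ~c) & d)) | (((a & b) & c) & ~d)

f=1 on 4 inputs: (0,0,1,0), (0,1,0,1), (1,0,0,1), (1,1,1,0). Reading each as a conjunction of literals (¬a·¬b·c·¬d, ¬a·b·¬c·d, a·¬b·¬c·d, a·b·c·¬d) and taking the OR gives the canonical DNF.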